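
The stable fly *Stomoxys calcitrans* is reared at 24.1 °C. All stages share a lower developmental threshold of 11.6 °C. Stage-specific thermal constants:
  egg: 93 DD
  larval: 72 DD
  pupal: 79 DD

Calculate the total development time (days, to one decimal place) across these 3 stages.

Daily accumulation at 24.1 °C = 24.1 − 11.6 = 12.5 DD/day.
Total K = 93 + 72 + 79 = 244 DD.
Total duration = 244 / 12.5 = 19.520 ≈ 19.5 days.

19.5 days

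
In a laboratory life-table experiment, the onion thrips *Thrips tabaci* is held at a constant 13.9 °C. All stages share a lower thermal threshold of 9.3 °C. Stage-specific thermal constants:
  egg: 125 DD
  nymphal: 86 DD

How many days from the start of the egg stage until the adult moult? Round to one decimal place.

45.9 days

Daily accumulation at 13.9 °C = 13.9 − 9.3 = 4.6 DD/day.
Total K = 125 + 86 = 211 DD.
Total duration = 211 / 4.6 = 45.870 ≈ 45.9 days.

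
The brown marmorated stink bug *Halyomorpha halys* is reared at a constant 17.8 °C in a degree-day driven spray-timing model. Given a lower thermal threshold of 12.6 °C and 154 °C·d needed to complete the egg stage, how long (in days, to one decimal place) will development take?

Daily accumulation = 17.8 − 12.6 = 5.2 DD/day.
Duration = 154 / 5.2 = 29.615 ≈ 29.6 days.

29.6 days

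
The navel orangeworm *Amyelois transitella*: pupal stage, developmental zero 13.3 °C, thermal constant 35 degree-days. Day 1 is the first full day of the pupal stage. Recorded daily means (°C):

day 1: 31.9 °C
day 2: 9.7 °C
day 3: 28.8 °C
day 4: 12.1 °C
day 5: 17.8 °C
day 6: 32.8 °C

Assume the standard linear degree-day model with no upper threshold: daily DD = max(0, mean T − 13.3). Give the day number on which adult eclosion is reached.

Daily DD above 13.3 °C: 18.6, 0.0, 15.5, 0.0, 4.5, 19.5.
Cumulative: 18.6, 18.6, 34.1, 34.1, 38.6, 58.1.
The total first reaches 35 DD on day 5.

day 5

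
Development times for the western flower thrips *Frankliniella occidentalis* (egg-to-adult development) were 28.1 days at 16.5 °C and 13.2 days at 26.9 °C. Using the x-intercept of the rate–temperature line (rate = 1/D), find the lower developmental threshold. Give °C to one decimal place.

7.3 °C

Linear rate model ⇒ the product D·(T − T_b) is constant across temperatures.
28.1·(16.5 − T_b) = 13.2·(26.9 − T_b)
T_b = (28.1·16.5 − 13.2·26.9) / (28.1 − 13.2) = 108.57 / 14.9 = 7.287 °C ≈ 7.3 °C.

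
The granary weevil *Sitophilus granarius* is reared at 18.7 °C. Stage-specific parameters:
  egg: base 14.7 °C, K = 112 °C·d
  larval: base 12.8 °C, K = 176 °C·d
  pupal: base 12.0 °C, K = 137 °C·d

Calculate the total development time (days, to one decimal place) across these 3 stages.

78.3 days

egg: 112 / (18.7 − 14.7) = 112 / 4.0 = 28.000 d.
larval: 176 / (18.7 − 12.8) = 176 / 5.9 = 29.831 d.
pupal: 137 / (18.7 − 12.0) = 137 / 6.7 = 20.448 d.
Sum = 78.278 ≈ 78.3 days.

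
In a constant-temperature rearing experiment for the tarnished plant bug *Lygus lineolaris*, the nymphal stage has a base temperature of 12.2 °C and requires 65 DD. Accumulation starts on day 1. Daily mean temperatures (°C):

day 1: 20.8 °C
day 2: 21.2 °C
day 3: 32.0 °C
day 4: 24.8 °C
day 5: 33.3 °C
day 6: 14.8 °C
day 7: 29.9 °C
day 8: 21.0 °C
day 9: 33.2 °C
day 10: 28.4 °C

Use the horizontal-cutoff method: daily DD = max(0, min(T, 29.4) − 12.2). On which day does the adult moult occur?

day 6

Daily DD above 12.2 °C (capped at 17.2): 8.6, 9.0, 17.2, 12.6, 17.2, 2.6, 17.2, 8.8, 17.2, 16.2.
Cumulative: 8.6, 17.6, 34.8, 47.4, 64.6, 67.2, 84.4, 93.2, 110.4, 126.6.
The total first reaches 65 DD on day 6.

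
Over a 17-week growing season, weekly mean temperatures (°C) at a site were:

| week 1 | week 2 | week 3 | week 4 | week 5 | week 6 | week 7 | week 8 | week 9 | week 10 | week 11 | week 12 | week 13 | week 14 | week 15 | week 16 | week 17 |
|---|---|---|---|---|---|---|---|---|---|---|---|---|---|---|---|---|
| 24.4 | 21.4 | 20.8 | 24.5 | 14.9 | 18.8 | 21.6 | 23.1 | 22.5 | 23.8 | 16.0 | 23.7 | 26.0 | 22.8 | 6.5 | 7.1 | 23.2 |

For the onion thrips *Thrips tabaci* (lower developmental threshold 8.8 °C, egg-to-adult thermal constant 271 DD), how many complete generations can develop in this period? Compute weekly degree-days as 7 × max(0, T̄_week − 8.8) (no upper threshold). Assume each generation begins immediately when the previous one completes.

Weekly DD (7 × max(0, T̄ − 8.8)): 109.2, 88.2, 84.0, 109.9, 42.7, 70.0, 89.6, 100.1, 95.9, 105.0, 50.4, 104.3, 120.4, 98.0, 0.0, 0.0, 100.8.
Season total = 1368.5 DD.
Complete generations = ⌊1368.5 / 271⌋ = 5.

5 generations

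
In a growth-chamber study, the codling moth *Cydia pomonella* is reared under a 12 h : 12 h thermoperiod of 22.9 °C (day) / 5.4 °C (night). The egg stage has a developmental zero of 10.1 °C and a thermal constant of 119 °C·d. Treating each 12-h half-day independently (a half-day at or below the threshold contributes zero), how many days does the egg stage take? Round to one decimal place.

18.6 days

Day half: max(0, 22.9 − 10.1) × 0.5 = 12.8 × 0.5 = 6.40 DD.
Night half: max(0, 5.4 − 10.1) × 0.5 = 0.0 × 0.5 = 0.00 DD.
Per 24 h: 6.40 DD/day.
Duration = 119 / 6.40 = 18.594 ≈ 18.6 days.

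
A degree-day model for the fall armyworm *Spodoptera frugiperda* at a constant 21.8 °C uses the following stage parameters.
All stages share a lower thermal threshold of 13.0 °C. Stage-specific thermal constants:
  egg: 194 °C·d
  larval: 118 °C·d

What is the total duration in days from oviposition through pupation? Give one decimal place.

Daily accumulation at 21.8 °C = 21.8 − 13.0 = 8.8 DD/day.
Total K = 194 + 118 = 312 DD.
Total duration = 312 / 8.8 = 35.455 ≈ 35.5 days.

35.5 days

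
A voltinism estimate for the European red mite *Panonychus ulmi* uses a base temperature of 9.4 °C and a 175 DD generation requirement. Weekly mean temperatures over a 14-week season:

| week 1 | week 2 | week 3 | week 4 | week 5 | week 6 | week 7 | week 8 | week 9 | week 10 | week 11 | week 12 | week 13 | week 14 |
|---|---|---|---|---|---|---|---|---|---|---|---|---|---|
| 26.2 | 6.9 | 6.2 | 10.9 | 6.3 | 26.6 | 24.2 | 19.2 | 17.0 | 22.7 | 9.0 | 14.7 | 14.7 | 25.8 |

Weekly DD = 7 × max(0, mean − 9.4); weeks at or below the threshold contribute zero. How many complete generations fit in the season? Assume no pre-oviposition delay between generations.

4 generations

Weekly DD (7 × max(0, T̄ − 9.4)): 117.6, 0.0, 0.0, 10.5, 0.0, 120.4, 103.6, 68.6, 53.2, 93.1, 0.0, 37.1, 37.1, 114.8.
Season total = 756.0 DD.
Complete generations = ⌊756.0 / 175⌋ = 4.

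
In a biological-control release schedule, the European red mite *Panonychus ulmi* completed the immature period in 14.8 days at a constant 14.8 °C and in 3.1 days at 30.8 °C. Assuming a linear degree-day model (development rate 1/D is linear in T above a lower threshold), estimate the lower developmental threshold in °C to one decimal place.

Equal thermal constants: D₁(T₁ − T_b) = D₂(T₂ − T_b).
14.8·(14.8 − T_b) = 3.1·(30.8 − T_b)
T_b = (14.8·14.8 − 3.1·30.8) / (14.8 − 3.1) = 123.56 / 11.7 = 10.561 °C ≈ 10.6 °C.

10.6 °C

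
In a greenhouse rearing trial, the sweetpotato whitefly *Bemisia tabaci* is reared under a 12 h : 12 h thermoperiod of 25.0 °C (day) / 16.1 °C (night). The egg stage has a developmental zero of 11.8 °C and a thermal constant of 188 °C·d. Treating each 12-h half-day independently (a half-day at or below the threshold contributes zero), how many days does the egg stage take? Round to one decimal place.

Day half: max(0, 25.0 − 11.8) × 0.5 = 13.2 × 0.5 = 6.60 DD.
Night half: max(0, 16.1 − 11.8) × 0.5 = 4.3 × 0.5 = 2.15 DD.
Per 24 h: 8.75 DD/day.
Duration = 188 / 8.75 = 21.486 ≈ 21.5 days.

21.5 days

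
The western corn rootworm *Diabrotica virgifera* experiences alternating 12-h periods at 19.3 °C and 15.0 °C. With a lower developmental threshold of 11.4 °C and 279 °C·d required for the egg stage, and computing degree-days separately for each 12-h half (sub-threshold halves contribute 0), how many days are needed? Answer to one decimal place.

Day half: max(0, 19.3 − 11.4) × 0.5 = 7.9 × 0.5 = 3.95 DD.
Night half: max(0, 15.0 − 11.4) × 0.5 = 3.6 × 0.5 = 1.80 DD.
Per 24 h: 5.75 DD/day.
Duration = 279 / 5.75 = 48.522 ≈ 48.5 days.

48.5 days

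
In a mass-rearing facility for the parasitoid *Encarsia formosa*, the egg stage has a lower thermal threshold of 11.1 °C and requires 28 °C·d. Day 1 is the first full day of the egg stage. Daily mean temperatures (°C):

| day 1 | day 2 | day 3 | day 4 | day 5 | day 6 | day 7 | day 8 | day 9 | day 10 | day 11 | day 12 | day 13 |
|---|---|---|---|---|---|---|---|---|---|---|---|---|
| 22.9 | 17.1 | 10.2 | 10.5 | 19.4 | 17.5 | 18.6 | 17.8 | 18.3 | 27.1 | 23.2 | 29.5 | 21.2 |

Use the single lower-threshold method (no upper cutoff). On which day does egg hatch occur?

day 6

Daily DD above 11.1 °C: 11.8, 6.0, 0.0, 0.0, 8.3, 6.4, 7.5, 6.7, 7.2, 16.0, 12.1, 18.4, 10.1.
Cumulative: 11.8, 17.8, 17.8, 17.8, 26.1, 32.5, 40.0, 46.7, 53.9, 69.9, 82.0, 100.4, 110.5.
The total first reaches 28 DD on day 6.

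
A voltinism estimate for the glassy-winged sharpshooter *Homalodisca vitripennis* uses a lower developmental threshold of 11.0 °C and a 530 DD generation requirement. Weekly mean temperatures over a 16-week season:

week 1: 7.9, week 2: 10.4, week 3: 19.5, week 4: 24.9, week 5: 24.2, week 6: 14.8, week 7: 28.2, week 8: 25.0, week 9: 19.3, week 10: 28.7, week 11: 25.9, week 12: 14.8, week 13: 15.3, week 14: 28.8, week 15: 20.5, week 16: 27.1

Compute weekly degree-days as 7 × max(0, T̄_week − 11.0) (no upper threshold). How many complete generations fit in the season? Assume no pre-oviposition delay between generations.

Weekly DD (7 × max(0, T̄ − 11.0)): 0.0, 0.0, 59.5, 97.3, 92.4, 26.6, 120.4, 98.0, 58.1, 123.9, 104.3, 26.6, 30.1, 124.6, 66.5, 112.7.
Season total = 1141.0 DD.
Complete generations = ⌊1141.0 / 530⌋ = 2.

2 generations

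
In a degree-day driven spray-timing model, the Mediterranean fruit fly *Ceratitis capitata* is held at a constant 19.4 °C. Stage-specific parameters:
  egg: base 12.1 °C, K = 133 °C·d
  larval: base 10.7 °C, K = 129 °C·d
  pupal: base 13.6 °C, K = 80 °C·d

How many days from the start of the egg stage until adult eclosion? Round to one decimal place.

46.8 days

egg: 133 / (19.4 − 12.1) = 133 / 7.3 = 18.219 d.
larval: 129 / (19.4 − 10.7) = 129 / 8.7 = 14.828 d.
pupal: 80 / (19.4 − 13.6) = 80 / 5.8 = 13.793 d.
Sum = 46.840 ≈ 46.8 days.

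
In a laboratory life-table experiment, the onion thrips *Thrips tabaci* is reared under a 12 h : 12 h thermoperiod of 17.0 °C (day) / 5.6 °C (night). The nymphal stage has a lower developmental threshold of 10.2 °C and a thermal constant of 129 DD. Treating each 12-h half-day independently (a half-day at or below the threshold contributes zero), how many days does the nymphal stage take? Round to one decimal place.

37.9 days

Day half: max(0, 17.0 − 10.2) × 0.5 = 6.8 × 0.5 = 3.40 DD.
Night half: max(0, 5.6 − 10.2) × 0.5 = 0.0 × 0.5 = 0.00 DD.
Per 24 h: 3.40 DD/day.
Duration = 129 / 3.40 = 37.941 ≈ 37.9 days.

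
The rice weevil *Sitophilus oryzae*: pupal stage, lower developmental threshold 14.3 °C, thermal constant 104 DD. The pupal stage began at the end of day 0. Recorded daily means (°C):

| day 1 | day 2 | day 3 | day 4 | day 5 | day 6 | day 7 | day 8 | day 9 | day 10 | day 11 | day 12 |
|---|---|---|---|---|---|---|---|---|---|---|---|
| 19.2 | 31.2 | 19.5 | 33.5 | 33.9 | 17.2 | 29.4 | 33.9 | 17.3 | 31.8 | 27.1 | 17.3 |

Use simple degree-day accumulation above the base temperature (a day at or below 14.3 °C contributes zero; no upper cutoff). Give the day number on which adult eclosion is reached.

Daily DD above 14.3 °C: 4.9, 16.9, 5.2, 19.2, 19.6, 2.9, 15.1, 19.6, 3.0, 17.5, 12.8, 3.0.
Cumulative: 4.9, 21.8, 27.0, 46.2, 65.8, 68.7, 83.8, 103.4, 106.4, 123.9, 136.7, 139.7.
The total first reaches 104 DD on day 9.

day 9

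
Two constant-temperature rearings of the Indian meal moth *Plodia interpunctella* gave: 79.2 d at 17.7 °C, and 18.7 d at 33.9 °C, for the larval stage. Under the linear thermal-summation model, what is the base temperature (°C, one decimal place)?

12.7 °C

Linear rate model ⇒ the product D·(T − T_b) is constant across temperatures.
79.2·(17.7 − T_b) = 18.7·(33.9 − T_b)
T_b = (79.2·17.7 − 18.7·33.9) / (79.2 − 18.7) = 767.91 / 60.5 = 12.693 °C ≈ 12.7 °C.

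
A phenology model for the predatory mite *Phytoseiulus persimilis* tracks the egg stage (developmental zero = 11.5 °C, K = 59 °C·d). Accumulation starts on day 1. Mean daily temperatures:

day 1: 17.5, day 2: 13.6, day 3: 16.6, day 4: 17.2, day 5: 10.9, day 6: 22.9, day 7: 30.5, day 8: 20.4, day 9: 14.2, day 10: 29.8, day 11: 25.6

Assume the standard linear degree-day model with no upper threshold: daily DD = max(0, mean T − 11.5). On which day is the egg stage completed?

Daily DD above 11.5 °C: 6.0, 2.1, 5.1, 5.7, 0.0, 11.4, 19.0, 8.9, 2.7, 18.3, 14.1.
Cumulative: 6.0, 8.1, 13.2, 18.9, 18.9, 30.3, 49.3, 58.2, 60.9, 79.2, 93.3.
The total first reaches 59 DD on day 9.

day 9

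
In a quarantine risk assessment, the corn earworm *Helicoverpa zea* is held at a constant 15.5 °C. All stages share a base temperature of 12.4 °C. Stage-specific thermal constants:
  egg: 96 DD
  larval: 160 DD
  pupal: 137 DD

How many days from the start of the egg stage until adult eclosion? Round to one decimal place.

Daily accumulation at 15.5 °C = 15.5 − 12.4 = 3.1 DD/day.
Total K = 96 + 160 + 137 = 393 DD.
Total duration = 393 / 3.1 = 126.774 ≈ 126.8 days.

126.8 days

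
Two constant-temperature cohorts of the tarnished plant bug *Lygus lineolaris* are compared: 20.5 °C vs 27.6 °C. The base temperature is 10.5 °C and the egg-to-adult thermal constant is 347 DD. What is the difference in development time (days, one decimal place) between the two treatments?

14.4 days

At 20.5 °C: 347 / (20.5 − 10.5) = 347 / 10.0 = 34.700 d.
At 27.6 °C: 347 / (27.6 − 10.5) = 347 / 17.1 = 20.292 d.
Difference = |34.700 − 20.292| = 14.408 ≈ 14.4 days.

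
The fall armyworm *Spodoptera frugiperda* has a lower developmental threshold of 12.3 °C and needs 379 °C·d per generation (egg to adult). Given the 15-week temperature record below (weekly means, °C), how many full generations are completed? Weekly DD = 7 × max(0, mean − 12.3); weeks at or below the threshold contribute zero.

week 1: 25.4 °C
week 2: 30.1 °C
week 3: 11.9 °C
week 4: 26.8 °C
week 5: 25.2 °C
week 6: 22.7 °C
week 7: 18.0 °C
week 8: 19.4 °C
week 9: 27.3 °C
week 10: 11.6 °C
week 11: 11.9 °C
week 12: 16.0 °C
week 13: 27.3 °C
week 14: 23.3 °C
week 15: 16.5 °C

2 generations

Weekly DD (7 × max(0, T̄ − 12.3)): 91.7, 124.6, 0.0, 101.5, 90.3, 72.8, 39.9, 49.7, 105.0, 0.0, 0.0, 25.9, 105.0, 77.0, 29.4.
Season total = 912.8 DD.
Complete generations = ⌊912.8 / 379⌋ = 2.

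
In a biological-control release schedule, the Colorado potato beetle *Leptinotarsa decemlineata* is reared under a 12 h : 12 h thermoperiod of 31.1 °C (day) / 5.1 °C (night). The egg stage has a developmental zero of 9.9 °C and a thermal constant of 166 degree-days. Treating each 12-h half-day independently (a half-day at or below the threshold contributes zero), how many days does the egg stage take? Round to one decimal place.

15.7 days

Day half: max(0, 31.1 − 9.9) × 0.5 = 21.2 × 0.5 = 10.60 DD.
Night half: max(0, 5.1 − 9.9) × 0.5 = 0.0 × 0.5 = 0.00 DD.
Per 24 h: 10.60 DD/day.
Duration = 166 / 10.60 = 15.660 ≈ 15.7 days.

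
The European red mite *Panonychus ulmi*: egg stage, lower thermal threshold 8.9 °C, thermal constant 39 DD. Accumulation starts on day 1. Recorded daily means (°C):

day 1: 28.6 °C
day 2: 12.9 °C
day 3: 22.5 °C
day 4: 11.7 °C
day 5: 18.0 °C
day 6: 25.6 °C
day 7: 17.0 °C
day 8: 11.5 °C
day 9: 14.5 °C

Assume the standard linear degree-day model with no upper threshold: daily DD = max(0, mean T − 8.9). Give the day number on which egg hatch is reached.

day 4

Daily DD above 8.9 °C: 19.7, 4.0, 13.6, 2.8, 9.1, 16.7, 8.1, 2.6, 5.6.
Cumulative: 19.7, 23.7, 37.3, 40.1, 49.2, 65.9, 74.0, 76.6, 82.2.
The total first reaches 39 DD on day 4.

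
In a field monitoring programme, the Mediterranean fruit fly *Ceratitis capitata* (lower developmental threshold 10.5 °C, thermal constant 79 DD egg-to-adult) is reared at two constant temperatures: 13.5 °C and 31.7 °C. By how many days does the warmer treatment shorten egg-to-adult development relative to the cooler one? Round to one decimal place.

22.6 days

At 13.5 °C: 79 / (13.5 − 10.5) = 79 / 3.0 = 26.333 d.
At 31.7 °C: 79 / (31.7 − 10.5) = 79 / 21.2 = 3.726 d.
Difference = |26.333 − 3.726| = 22.607 ≈ 22.6 days.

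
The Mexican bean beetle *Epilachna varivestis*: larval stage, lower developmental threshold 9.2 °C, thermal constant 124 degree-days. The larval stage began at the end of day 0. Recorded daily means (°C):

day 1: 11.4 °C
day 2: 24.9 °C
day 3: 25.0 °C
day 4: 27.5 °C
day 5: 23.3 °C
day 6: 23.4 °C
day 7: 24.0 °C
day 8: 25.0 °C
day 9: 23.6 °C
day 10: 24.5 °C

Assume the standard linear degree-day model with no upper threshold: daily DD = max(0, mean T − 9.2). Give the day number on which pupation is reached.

day 9

Daily DD above 9.2 °C: 2.2, 15.7, 15.8, 18.3, 14.1, 14.2, 14.8, 15.8, 14.4, 15.3.
Cumulative: 2.2, 17.9, 33.7, 52.0, 66.1, 80.3, 95.1, 110.9, 125.3, 140.6.
The total first reaches 124 DD on day 9.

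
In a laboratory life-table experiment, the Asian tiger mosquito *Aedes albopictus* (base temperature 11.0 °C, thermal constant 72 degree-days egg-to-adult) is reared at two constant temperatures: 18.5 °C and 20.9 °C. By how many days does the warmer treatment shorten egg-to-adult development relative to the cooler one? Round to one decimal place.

2.3 days

At 18.5 °C: 72 / (18.5 − 11.0) = 72 / 7.5 = 9.600 d.
At 20.9 °C: 72 / (20.9 − 11.0) = 72 / 9.9 = 7.273 d.
Difference = |9.600 − 7.273| = 2.327 ≈ 2.3 days.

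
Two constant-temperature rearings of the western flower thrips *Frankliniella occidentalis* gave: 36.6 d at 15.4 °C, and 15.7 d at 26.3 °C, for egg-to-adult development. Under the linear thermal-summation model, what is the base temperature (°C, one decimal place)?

Linear rate model ⇒ the product D·(T − T_b) is constant across temperatures.
36.6·(15.4 − T_b) = 15.7·(26.3 − T_b)
T_b = (36.6·15.4 − 15.7·26.3) / (36.6 − 15.7) = 150.73 / 20.9 = 7.212 °C ≈ 7.2 °C.

7.2 °C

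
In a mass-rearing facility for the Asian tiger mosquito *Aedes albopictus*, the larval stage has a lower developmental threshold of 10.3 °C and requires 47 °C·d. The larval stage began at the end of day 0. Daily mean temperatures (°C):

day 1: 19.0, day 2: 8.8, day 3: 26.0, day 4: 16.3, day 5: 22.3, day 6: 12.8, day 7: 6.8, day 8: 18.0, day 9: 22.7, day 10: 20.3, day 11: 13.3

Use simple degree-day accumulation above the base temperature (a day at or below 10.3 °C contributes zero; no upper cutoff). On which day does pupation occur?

Daily DD above 10.3 °C: 8.7, 0.0, 15.7, 6.0, 12.0, 2.5, 0.0, 7.7, 12.4, 10.0, 3.0.
Cumulative: 8.7, 8.7, 24.4, 30.4, 42.4, 44.9, 44.9, 52.6, 65.0, 75.0, 78.0.
The total first reaches 47 DD on day 8.

day 8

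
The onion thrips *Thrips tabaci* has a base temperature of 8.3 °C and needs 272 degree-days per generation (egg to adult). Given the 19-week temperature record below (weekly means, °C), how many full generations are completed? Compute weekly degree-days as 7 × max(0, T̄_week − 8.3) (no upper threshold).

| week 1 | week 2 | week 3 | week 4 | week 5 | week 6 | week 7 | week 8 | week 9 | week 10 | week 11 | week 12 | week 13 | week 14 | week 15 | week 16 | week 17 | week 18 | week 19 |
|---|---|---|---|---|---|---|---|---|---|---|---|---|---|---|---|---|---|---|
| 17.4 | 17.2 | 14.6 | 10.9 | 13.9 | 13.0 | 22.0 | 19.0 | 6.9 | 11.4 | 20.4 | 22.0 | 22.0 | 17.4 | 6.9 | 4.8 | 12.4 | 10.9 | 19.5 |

3 generations

Weekly DD (7 × max(0, T̄ − 8.3)): 63.7, 62.3, 44.1, 18.2, 39.2, 32.9, 95.9, 74.9, 0.0, 21.7, 84.7, 95.9, 95.9, 63.7, 0.0, 0.0, 28.7, 18.2, 78.4.
Season total = 918.4 DD.
Complete generations = ⌊918.4 / 272⌋ = 3.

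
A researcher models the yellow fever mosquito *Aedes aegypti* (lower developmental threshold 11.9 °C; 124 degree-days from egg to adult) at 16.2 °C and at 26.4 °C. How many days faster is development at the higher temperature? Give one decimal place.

20.3 days

At 16.2 °C: 124 / (16.2 − 11.9) = 124 / 4.3 = 28.837 d.
At 26.4 °C: 124 / (26.4 − 11.9) = 124 / 14.5 = 8.552 d.
Difference = |28.837 − 8.552| = 20.285 ≈ 20.3 days.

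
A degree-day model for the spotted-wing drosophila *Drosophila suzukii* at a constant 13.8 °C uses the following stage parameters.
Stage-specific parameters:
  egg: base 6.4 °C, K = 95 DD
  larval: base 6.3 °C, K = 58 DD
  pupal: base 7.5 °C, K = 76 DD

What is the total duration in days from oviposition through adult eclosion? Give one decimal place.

egg: 95 / (13.8 − 6.4) = 95 / 7.4 = 12.838 d.
larval: 58 / (13.8 − 6.3) = 58 / 7.5 = 7.733 d.
pupal: 76 / (13.8 − 7.5) = 76 / 6.3 = 12.063 d.
Sum = 32.635 ≈ 32.6 days.

32.6 days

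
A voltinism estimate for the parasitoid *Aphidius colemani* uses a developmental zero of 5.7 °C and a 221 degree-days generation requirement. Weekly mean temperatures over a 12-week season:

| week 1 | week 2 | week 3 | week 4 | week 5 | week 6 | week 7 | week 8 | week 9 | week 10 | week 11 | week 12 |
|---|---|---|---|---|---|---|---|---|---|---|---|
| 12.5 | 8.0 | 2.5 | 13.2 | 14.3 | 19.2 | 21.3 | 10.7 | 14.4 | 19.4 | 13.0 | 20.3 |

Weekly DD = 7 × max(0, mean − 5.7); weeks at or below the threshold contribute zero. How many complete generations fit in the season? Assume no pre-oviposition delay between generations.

3 generations

Weekly DD (7 × max(0, T̄ − 5.7)): 47.6, 16.1, 0.0, 52.5, 60.2, 94.5, 109.2, 35.0, 60.9, 95.9, 51.1, 102.2.
Season total = 725.2 DD.
Complete generations = ⌊725.2 / 221⌋ = 3.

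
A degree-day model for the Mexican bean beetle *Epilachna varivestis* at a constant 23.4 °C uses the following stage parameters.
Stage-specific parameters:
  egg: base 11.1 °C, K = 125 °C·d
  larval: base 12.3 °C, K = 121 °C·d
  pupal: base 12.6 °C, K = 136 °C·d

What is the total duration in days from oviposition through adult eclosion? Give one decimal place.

egg: 125 / (23.4 − 11.1) = 125 / 12.3 = 10.163 d.
larval: 121 / (23.4 − 12.3) = 121 / 11.1 = 10.901 d.
pupal: 136 / (23.4 − 12.6) = 136 / 10.8 = 12.593 d.
Sum = 33.656 ≈ 33.7 days.

33.7 days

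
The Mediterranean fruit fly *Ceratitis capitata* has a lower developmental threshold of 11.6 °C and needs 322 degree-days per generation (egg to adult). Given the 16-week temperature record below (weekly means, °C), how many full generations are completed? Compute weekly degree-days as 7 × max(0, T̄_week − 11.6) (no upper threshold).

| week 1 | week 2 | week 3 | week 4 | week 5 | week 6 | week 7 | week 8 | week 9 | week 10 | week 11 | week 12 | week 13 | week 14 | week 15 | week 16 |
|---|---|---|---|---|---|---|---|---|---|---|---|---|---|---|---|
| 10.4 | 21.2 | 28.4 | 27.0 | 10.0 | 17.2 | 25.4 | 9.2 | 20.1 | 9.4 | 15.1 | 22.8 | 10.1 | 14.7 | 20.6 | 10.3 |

2 generations

Weekly DD (7 × max(0, T̄ − 11.6)): 0.0, 67.2, 117.6, 107.8, 0.0, 39.2, 96.6, 0.0, 59.5, 0.0, 24.5, 78.4, 0.0, 21.7, 63.0, 0.0.
Season total = 675.5 DD.
Complete generations = ⌊675.5 / 322⌋ = 2.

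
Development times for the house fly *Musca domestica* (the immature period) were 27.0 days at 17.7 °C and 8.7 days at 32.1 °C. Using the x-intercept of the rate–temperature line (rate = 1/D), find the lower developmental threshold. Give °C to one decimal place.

Linear rate model ⇒ the product D·(T − T_b) is constant across temperatures.
27.0·(17.7 − T_b) = 8.7·(32.1 − T_b)
T_b = (27.0·17.7 − 8.7·32.1) / (27.0 − 8.7) = 198.63 / 18.3 = 10.854 °C ≈ 10.9 °C.

10.9 °C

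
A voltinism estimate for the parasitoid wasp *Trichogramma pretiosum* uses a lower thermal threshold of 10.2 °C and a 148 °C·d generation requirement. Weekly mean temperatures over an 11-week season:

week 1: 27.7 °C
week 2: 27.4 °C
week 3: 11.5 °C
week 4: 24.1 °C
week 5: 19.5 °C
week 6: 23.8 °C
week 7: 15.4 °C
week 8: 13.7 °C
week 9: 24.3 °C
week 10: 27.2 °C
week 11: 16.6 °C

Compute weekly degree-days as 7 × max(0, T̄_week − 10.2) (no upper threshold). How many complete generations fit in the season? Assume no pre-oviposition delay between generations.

5 generations

Weekly DD (7 × max(0, T̄ − 10.2)): 122.5, 120.4, 9.1, 97.3, 65.1, 95.2, 36.4, 24.5, 98.7, 119.0, 44.8.
Season total = 833.0 DD.
Complete generations = ⌊833.0 / 148⌋ = 5.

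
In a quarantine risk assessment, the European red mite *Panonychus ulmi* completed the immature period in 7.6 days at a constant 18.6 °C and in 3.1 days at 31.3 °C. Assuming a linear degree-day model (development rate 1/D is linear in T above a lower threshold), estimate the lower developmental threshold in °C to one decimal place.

Equal thermal constants: D₁(T₁ − T_b) = D₂(T₂ − T_b).
7.6·(18.6 − T_b) = 3.1·(31.3 − T_b)
T_b = (7.6·18.6 − 3.1·31.3) / (7.6 − 3.1) = 44.33 / 4.5 = 9.851 °C ≈ 9.9 °C.

9.9 °C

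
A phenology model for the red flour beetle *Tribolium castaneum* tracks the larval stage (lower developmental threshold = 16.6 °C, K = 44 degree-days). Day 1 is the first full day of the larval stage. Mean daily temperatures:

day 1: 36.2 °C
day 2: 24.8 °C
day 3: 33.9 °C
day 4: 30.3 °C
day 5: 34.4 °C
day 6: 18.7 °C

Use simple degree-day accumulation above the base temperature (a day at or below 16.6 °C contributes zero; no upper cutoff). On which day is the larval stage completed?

day 3

Daily DD above 16.6 °C: 19.6, 8.2, 17.3, 13.7, 17.8, 2.1.
Cumulative: 19.6, 27.8, 45.1, 58.8, 76.6, 78.7.
The total first reaches 44 DD on day 3.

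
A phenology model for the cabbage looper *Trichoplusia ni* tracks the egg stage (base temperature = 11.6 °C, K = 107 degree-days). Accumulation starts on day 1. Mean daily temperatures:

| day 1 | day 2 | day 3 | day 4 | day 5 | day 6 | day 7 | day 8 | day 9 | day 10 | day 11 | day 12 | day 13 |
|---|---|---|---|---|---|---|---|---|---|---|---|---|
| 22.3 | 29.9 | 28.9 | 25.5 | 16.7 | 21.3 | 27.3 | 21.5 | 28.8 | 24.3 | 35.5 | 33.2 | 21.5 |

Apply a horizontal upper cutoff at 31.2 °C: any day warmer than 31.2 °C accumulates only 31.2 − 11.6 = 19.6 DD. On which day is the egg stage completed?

Daily DD above 11.6 °C (capped at 19.6): 10.7, 18.3, 17.3, 13.9, 5.1, 9.7, 15.7, 9.9, 17.2, 12.7, 19.6, 19.6, 9.9.
Cumulative: 10.7, 29.0, 46.3, 60.2, 65.3, 75.0, 90.7, 100.6, 117.8, 130.5, 150.1, 169.7, 179.6.
The total first reaches 107 DD on day 9.

day 9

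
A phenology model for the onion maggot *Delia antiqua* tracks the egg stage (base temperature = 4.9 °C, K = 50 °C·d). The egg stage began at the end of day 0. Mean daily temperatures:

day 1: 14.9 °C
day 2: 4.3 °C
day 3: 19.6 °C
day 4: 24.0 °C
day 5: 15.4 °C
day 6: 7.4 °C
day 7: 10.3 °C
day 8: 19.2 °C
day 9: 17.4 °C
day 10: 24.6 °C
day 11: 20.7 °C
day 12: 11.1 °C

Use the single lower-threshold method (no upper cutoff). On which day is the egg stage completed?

day 5

Daily DD above 4.9 °C: 10.0, 0.0, 14.7, 19.1, 10.5, 2.5, 5.4, 14.3, 12.5, 19.7, 15.8, 6.2.
Cumulative: 10.0, 10.0, 24.7, 43.8, 54.3, 56.8, 62.2, 76.5, 89.0, 108.7, 124.5, 130.7.
The total first reaches 50 DD on day 5.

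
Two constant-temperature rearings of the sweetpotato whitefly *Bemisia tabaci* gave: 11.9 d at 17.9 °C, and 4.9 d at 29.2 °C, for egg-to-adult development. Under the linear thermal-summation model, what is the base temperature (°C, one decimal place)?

Equal thermal constants: D₁(T₁ − T_b) = D₂(T₂ − T_b).
11.9·(17.9 − T_b) = 4.9·(29.2 − T_b)
T_b = (11.9·17.9 − 4.9·29.2) / (11.9 − 4.9) = 69.93 / 7.0 = 9.990 °C ≈ 10.0 °C.

10.0 °C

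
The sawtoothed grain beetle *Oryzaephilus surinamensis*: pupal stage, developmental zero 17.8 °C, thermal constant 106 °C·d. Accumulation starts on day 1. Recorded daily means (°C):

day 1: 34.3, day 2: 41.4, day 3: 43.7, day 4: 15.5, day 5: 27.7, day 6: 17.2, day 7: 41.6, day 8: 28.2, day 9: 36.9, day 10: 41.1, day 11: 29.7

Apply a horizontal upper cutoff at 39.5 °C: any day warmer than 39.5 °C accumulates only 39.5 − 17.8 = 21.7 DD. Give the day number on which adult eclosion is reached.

day 9

Daily DD above 17.8 °C (capped at 21.7): 16.5, 21.7, 21.7, 0.0, 9.9, 0.0, 21.7, 10.4, 19.1, 21.7, 11.9.
Cumulative: 16.5, 38.2, 59.9, 59.9, 69.8, 69.8, 91.5, 101.9, 121.0, 142.7, 154.6.
The total first reaches 106 DD on day 9.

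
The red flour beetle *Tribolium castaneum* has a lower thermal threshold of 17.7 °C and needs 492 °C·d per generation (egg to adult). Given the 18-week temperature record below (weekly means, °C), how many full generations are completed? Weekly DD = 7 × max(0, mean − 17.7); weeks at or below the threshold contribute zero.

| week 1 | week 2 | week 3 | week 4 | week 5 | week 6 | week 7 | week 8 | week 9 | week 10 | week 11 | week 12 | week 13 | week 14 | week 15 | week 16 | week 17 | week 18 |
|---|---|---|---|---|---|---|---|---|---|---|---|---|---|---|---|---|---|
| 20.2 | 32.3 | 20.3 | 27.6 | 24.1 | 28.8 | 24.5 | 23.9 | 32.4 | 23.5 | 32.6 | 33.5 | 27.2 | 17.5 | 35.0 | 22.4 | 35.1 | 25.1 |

2 generations

Weekly DD (7 × max(0, T̄ − 17.7)): 17.5, 102.2, 18.2, 69.3, 44.8, 77.7, 47.6, 43.4, 102.9, 40.6, 104.3, 110.6, 66.5, 0.0, 121.1, 32.9, 121.8, 51.8.
Season total = 1173.2 DD.
Complete generations = ⌊1173.2 / 492⌋ = 2.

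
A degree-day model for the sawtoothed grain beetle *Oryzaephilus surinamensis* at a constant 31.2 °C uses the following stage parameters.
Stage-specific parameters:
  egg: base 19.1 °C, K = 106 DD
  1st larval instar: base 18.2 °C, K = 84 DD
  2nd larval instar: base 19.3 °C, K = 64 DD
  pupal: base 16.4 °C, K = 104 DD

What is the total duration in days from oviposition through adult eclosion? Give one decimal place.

27.6 days

egg: 106 / (31.2 − 19.1) = 106 / 12.1 = 8.760 d.
1st larval instar: 84 / (31.2 − 18.2) = 84 / 13.0 = 6.462 d.
2nd larval instar: 64 / (31.2 − 19.3) = 64 / 11.9 = 5.378 d.
pupal: 104 / (31.2 − 16.4) = 104 / 14.8 = 7.027 d.
Sum = 27.627 ≈ 27.6 days.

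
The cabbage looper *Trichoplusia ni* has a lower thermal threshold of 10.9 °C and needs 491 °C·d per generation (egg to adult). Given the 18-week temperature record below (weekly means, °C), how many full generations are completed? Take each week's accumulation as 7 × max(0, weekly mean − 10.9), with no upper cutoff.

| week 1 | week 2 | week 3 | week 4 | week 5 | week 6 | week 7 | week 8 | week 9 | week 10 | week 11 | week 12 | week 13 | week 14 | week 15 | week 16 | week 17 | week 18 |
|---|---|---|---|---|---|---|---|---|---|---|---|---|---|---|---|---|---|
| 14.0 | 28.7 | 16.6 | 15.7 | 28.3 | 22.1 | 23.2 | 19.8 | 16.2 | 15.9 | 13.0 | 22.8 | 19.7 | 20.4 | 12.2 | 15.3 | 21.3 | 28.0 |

2 generations

Weekly DD (7 × max(0, T̄ − 10.9)): 21.7, 124.6, 39.9, 33.6, 121.8, 78.4, 86.1, 62.3, 37.1, 35.0, 14.7, 83.3, 61.6, 66.5, 9.1, 30.8, 72.8, 119.7.
Season total = 1099.0 DD.
Complete generations = ⌊1099.0 / 491⌋ = 2.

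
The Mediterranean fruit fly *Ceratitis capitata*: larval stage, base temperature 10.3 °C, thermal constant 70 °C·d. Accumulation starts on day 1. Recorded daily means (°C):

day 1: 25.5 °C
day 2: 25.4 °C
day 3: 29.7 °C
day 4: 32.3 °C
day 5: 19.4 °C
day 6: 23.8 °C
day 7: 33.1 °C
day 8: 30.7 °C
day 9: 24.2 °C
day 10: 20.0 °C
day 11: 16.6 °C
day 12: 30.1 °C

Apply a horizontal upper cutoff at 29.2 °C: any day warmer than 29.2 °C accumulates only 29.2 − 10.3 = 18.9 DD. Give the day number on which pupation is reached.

Daily DD above 10.3 °C (capped at 18.9): 15.2, 15.1, 18.9, 18.9, 9.1, 13.5, 18.9, 18.9, 13.9, 9.7, 6.3, 18.9.
Cumulative: 15.2, 30.3, 49.2, 68.1, 77.2, 90.7, 109.6, 128.5, 142.4, 152.1, 158.4, 177.3.
The total first reaches 70 DD on day 5.

day 5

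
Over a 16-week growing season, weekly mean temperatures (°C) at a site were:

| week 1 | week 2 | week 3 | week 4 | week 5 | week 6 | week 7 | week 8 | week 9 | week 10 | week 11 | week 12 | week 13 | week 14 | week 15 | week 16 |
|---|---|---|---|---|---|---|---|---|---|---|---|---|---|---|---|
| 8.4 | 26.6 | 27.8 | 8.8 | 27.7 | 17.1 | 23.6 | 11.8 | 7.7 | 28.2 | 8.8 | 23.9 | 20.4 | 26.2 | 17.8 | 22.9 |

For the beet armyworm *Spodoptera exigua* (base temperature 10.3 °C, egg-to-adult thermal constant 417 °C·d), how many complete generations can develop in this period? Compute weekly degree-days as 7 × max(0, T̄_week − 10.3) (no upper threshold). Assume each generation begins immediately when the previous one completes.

Weekly DD (7 × max(0, T̄ − 10.3)): 0.0, 114.1, 122.5, 0.0, 121.8, 47.6, 93.1, 10.5, 0.0, 125.3, 0.0, 95.2, 70.7, 111.3, 52.5, 88.2.
Season total = 1052.8 DD.
Complete generations = ⌊1052.8 / 417⌋ = 2.

2 generations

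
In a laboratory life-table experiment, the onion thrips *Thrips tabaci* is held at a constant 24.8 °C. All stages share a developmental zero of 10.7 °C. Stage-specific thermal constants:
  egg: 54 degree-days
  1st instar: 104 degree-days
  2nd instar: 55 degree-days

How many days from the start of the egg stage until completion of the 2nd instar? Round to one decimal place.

15.1 days

Daily accumulation at 24.8 °C = 24.8 − 10.7 = 14.1 DD/day.
Total K = 54 + 104 + 55 = 213 DD.
Total duration = 213 / 14.1 = 15.106 ≈ 15.1 days.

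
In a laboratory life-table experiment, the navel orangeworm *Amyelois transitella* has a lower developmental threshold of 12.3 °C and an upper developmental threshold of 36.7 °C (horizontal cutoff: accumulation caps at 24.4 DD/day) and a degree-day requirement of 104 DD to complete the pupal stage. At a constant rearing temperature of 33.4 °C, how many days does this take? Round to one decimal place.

Daily accumulation = 33.4 − 12.3 = 21.1 DD/day.
Duration = 104 / 21.1 = 4.929 ≈ 4.9 days.

4.9 days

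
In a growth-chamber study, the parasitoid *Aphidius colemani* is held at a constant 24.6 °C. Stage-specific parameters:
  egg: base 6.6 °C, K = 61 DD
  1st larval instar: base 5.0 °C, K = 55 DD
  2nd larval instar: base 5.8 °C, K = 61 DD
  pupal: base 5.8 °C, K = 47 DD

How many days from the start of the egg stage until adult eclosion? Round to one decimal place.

egg: 61 / (24.6 − 6.6) = 61 / 18.0 = 3.389 d.
1st larval instar: 55 / (24.6 − 5.0) = 55 / 19.6 = 2.806 d.
2nd larval instar: 61 / (24.6 − 5.8) = 61 / 18.8 = 3.245 d.
pupal: 47 / (24.6 − 5.8) = 47 / 18.8 = 2.500 d.
Sum = 11.940 ≈ 11.9 days.

11.9 days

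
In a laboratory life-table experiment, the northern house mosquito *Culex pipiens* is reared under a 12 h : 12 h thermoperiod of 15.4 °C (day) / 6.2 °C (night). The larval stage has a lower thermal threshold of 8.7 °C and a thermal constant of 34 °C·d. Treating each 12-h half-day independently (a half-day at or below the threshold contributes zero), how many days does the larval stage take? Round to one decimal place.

10.1 days

Day half: max(0, 15.4 − 8.7) × 0.5 = 6.7 × 0.5 = 3.35 DD.
Night half: max(0, 6.2 − 8.7) × 0.5 = 0.0 × 0.5 = 0.00 DD.
Per 24 h: 3.35 DD/day.
Duration = 34 / 3.35 = 10.149 ≈ 10.1 days.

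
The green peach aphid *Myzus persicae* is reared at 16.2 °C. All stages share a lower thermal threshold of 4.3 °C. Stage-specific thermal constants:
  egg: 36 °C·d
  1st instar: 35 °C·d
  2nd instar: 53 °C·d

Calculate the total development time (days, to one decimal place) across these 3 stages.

10.4 days

Daily accumulation at 16.2 °C = 16.2 − 4.3 = 11.9 DD/day.
Total K = 36 + 35 + 53 = 124 DD.
Total duration = 124 / 11.9 = 10.420 ≈ 10.4 days.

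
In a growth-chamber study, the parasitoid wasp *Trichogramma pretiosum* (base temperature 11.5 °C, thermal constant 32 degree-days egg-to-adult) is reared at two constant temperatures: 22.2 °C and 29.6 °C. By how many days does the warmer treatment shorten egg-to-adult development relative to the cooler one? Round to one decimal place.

1.2 days

At 22.2 °C: 32 / (22.2 − 11.5) = 32 / 10.7 = 2.991 d.
At 29.6 °C: 32 / (29.6 − 11.5) = 32 / 18.1 = 1.768 d.
Difference = |2.991 − 1.768| = 1.223 ≈ 1.2 days.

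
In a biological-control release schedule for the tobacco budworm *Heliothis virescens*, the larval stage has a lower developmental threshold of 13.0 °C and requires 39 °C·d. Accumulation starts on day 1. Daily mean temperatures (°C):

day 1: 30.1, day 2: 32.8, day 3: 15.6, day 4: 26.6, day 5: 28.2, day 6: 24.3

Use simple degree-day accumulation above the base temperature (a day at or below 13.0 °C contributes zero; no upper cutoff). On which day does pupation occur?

day 3

Daily DD above 13.0 °C: 17.1, 19.8, 2.6, 13.6, 15.2, 11.3.
Cumulative: 17.1, 36.9, 39.5, 53.1, 68.3, 79.6.
The total first reaches 39 DD on day 3.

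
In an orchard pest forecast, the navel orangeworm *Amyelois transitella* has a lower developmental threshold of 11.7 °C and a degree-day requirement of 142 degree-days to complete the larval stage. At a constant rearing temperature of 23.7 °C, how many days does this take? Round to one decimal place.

Daily accumulation = 23.7 − 11.7 = 12.0 DD/day.
Duration = 142 / 12.0 = 11.833 ≈ 11.8 days.

11.8 days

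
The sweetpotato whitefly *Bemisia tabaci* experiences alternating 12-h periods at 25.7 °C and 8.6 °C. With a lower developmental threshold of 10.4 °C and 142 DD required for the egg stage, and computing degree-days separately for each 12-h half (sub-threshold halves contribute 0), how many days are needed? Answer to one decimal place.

18.6 days

Day half: max(0, 25.7 − 10.4) × 0.5 = 15.3 × 0.5 = 7.65 DD.
Night half: max(0, 8.6 − 10.4) × 0.5 = 0.0 × 0.5 = 0.00 DD.
Per 24 h: 7.65 DD/day.
Duration = 142 / 7.65 = 18.562 ≈ 18.6 days.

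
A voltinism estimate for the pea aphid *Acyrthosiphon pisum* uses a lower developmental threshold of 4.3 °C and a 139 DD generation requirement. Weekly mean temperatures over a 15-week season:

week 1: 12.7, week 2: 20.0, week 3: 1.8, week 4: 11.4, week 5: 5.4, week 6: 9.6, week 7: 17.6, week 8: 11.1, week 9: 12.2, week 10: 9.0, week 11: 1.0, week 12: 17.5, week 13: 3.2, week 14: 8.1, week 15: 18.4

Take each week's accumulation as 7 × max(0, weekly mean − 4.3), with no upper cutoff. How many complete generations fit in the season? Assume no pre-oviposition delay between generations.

Weekly DD (7 × max(0, T̄ − 4.3)): 58.8, 109.9, 0.0, 49.7, 7.7, 37.1, 93.1, 47.6, 55.3, 32.9, 0.0, 92.4, 0.0, 26.6, 98.7.
Season total = 709.8 DD.
Complete generations = ⌊709.8 / 139⌋ = 5.

5 generations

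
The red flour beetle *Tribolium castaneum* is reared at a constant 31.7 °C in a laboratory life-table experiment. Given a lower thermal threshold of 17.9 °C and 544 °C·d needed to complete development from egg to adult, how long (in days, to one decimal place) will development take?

Daily accumulation = 31.7 − 17.9 = 13.8 DD/day.
Duration = 544 / 13.8 = 39.420 ≈ 39.4 days.

39.4 days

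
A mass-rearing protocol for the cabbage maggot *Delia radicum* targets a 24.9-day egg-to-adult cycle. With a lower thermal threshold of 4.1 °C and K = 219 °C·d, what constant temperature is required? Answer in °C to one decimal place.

Required daily accumulation = 219 / 24.9 = 8.795 DD/day.
T = T_base + 8.795 = 4.1 + 8.795 = 12.895 ≈ 12.9 °C.

12.9 °C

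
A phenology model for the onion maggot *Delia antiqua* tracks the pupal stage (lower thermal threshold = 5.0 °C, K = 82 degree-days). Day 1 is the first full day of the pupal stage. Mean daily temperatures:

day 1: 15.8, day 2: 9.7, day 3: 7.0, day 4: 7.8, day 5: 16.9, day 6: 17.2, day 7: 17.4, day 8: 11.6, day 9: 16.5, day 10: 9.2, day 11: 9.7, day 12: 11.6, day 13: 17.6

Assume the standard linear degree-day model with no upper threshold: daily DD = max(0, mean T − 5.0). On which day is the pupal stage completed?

day 11

Daily DD above 5.0 °C: 10.8, 4.7, 2.0, 2.8, 11.9, 12.2, 12.4, 6.6, 11.5, 4.2, 4.7, 6.6, 12.6.
Cumulative: 10.8, 15.5, 17.5, 20.3, 32.2, 44.4, 56.8, 63.4, 74.9, 79.1, 83.8, 90.4, 103.0.
The total first reaches 82 DD on day 11.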